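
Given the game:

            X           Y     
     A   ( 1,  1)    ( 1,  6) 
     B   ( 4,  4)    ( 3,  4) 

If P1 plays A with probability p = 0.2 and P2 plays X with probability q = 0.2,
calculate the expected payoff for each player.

E[P1] = 2.76, E[P2] = 4.2

Work:
E[P1] = p·q·π₁(A,X) + p·(1-q)·π₁(A,Y) + (1-p)·q·π₁(B,X) + (1-p)·(1-q)·π₁(B,Y)
= 0.2·0.2·1 + 0.2·0.8·1 + 0.8·0.2·4 + 0.8·0.8·3
= 2.76

E[P2] = 4.2 (similar calculation)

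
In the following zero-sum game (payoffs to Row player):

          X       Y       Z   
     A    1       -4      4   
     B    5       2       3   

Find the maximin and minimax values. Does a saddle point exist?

Maximin = 2, Minimax = 2, Saddle: True

Work:
Row minimums: [-4, 2] → maximin = 2
Column maximums: [5, 2, 4] → minimax = 2
Saddle point exists! Game value = 2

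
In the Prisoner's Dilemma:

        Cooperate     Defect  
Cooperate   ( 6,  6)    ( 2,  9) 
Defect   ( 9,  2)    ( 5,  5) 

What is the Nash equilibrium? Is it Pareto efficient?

(Defect, Defect) is NE; not Pareto efficient

Work:
Defect dominates Cooperate for both players:
If P2 cooperates: Defect (9) > Cooperate (6)
If P2 defects: Defect (5) > Cooperate (2)
NE: (Defect, Defect) with payoff (5, 5)
But (Cooperate, Cooperate) = (6, 6) Pareto dominates (5, 5)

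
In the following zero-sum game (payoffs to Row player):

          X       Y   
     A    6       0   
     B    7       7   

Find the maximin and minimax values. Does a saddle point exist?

Maximin = 7, Minimax = 7, Saddle: True

Work:
Row minimums: [0, 7] → maximin = 7
Column maximums: [7, 7] → minimax = 7
Saddle point exists! Game value = 7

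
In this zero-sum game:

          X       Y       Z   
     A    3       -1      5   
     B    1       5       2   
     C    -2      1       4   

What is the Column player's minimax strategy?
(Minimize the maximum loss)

Column should play X, value = 3

Work:
Column player minimizes Row's maximum payoff:
Column X: max payoff to Row = 3
Column Y: max payoff to Row = 5
Column Z: max payoff to Row = 5
Minimum is 3, achieved by column X.
Minimax strategy: X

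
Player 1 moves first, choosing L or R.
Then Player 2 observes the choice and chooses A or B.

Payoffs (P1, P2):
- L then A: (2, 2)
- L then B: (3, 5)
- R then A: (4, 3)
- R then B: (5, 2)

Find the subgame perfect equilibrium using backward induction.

P1 plays R, P2 plays B after L and A after R; Payoff (4, 3)

Work:
Backward induction:
After L: P2 chooses B → P1 gets 3
After R: P2 chooses A → P1 gets 4
P1 chooses R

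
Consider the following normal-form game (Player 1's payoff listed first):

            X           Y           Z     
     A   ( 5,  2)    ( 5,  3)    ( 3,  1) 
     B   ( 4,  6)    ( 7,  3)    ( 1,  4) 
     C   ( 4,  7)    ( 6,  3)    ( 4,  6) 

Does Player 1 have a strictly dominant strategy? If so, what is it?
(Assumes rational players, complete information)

No strictly dominant strategy exists for Player 1

Work:
A strategy strictly dominates another if it gives a strictly higher payoff against every opponent action. Compare each pair of P1's strategies column-by-column:
  A vs B: [5 vs 4, 5 vs 7, 3 vs 1] → A does not strictly dominate B (column Y: 5 ≤ 7)
  A vs C: [5 vs 4, 5 vs 6, 3 vs 4] → A does not strictly dominate C (column Y: 5 ≤ 6)
  B vs A: [4 vs 5, 7 vs 5, 1 vs 3] → B does not strictly dominate A (column X: 4 ≤ 5)
  B vs C: [4 vs 4, 7 vs 6, 1 vs 4] → B does not strictly dominate C (column X: 4 ≤ 4)
  C vs A: [4 vs 5, 6 vs 5, 4 vs 3] → C does not strictly dominate A (column X: 4 ≤ 5)
  C vs B: [4 vs 4, 6 vs 7, 4 vs 1] → C does not strictly dominate B (column X: 4 ≤ 4)
No single strategy strictly dominates all others → no strictly dominant strategy.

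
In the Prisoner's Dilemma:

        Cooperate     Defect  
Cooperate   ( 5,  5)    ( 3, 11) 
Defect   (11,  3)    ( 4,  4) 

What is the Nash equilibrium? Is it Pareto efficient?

(Defect, Defect) is NE; not Pareto efficient

Work:
Defect dominates Cooperate for both players:
If P2 cooperates: Defect (11) > Cooperate (5)
If P2 defects: Defect (4) > Cooperate (3)
NE: (Defect, Defect) with payoff (4, 4)
But (Cooperate, Cooperate) = (5, 5) Pareto dominates (4, 4)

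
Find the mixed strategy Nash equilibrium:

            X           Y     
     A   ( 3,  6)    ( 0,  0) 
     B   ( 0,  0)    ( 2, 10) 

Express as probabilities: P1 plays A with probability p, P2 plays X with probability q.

p = 0.625, q = 0.4

Work:
Find probabilities that make opponent indifferent:
P2 chooses q to make P1 indifferent between A and B
P1 chooses p to make P2 indifferent between X and Y
Mixed NE: P1 plays (A: 0.625, B: 0.375), P2 plays (X: 0.4, Y: 0.6)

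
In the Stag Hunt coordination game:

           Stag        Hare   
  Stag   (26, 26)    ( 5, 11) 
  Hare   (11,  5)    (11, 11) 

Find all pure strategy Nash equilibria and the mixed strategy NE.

Pure NE: (Stag, Stag) and (Hare, Hare); Mixed NE: p = 0.2857, q = 0.2857

Work:
Check pure NE:
(Stag, Stag): (26, 26) - no unilateral deviation beneficial
(Hare, Hare): (11, 11) - no unilateral deviation beneficial
Mixed NE: P1 plays Stag with p = 0.2857, P2 plays Stag with q = 0.2857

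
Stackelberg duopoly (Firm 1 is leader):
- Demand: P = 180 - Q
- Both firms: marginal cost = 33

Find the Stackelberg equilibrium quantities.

q₁* (leader) = 73.5, q₂* (follower) = 36.75

Work:
Follower's reaction: q₂ = (a - c - q₁)/2
Leader substitutes: π₁ = q₁·(a - q₁ - (a-c-q₁)/2 - c)
FOC: q₁* = (180 - 33)/2 = 73.50
Then: q₂* = (180 - 33 - 73.5)/2 = 36.75
Leader has first-mover advantage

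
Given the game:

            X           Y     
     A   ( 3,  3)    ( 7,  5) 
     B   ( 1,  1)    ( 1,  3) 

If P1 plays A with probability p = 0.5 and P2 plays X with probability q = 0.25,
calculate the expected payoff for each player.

E[P1] = 3.5, E[P2] = 3.5

Work:
E[P1] = p·q·π₁(A,X) + p·(1-q)·π₁(A,Y) + (1-p)·q·π₁(B,X) + (1-p)·(1-q)·π₁(B,Y)
= 0.5·0.25·3 + 0.5·0.75·7 + 0.5·0.25·1 + 0.5·0.75·1
= 3.5

E[P2] = 3.5 (similar calculation)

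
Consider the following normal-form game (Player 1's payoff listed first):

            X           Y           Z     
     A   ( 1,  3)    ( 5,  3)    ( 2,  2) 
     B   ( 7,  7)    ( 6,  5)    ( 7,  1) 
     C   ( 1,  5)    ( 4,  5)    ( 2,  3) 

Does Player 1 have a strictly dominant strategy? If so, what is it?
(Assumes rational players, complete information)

Yes, Player 1's strictly dominant strategy is B

Work:
A strategy strictly dominates another if it gives a strictly higher payoff against every opponent action. Compare each pair of P1's strategies column-by-column:
  A vs B: [1 vs 7, 5 vs 6, 2 vs 7] → A does not strictly dominate B (column X: 1 ≤ 7)
  A vs C: [1 vs 1, 5 vs 4, 2 vs 2] → A does not strictly dominate C (column X: 1 ≤ 1)
  B vs A: [7 vs 1, 6 vs 5, 7 vs 2] → B strictly dominates A
  B vs C: [7 vs 1, 6 vs 4, 7 vs 2] → B strictly dominates C
  C vs A: [1 vs 1, 4 vs 5, 2 vs 2] → C does not strictly dominate A (column X: 1 ≤ 1)
  C vs B: [1 vs 7, 4 vs 6, 2 vs 7] → C does not strictly dominate B (column X: 1 ≤ 7)
B strictly dominates every other strategy → strictly dominant.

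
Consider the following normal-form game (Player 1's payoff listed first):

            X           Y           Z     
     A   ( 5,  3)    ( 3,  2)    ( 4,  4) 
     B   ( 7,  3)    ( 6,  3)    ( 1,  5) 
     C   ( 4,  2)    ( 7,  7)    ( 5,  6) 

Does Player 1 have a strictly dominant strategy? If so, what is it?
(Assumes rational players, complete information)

No strictly dominant strategy exists for Player 1

Work:
A strategy strictly dominates another if it gives a strictly higher payoff against every opponent action. Compare each pair of P1's strategies column-by-column:
  A vs B: [5 vs 7, 3 vs 6, 4 vs 1] → A does not strictly dominate B (column X: 5 ≤ 7)
  A vs C: [5 vs 4, 3 vs 7, 4 vs 5] → A does not strictly dominate C (column Y: 3 ≤ 7)
  B vs A: [7 vs 5, 6 vs 3, 1 vs 4] → B does not strictly dominate A (column Z: 1 ≤ 4)
  B vs C: [7 vs 4, 6 vs 7, 1 vs 5] → B does not strictly dominate C (column Y: 6 ≤ 7)
  C vs A: [4 vs 5, 7 vs 3, 5 vs 4] → C does not strictly dominate A (column X: 4 ≤ 5)
  C vs B: [4 vs 7, 7 vs 6, 5 vs 1] → C does not strictly dominate B (column X: 4 ≤ 7)
No single strategy strictly dominates all others → no strictly dominant strategy.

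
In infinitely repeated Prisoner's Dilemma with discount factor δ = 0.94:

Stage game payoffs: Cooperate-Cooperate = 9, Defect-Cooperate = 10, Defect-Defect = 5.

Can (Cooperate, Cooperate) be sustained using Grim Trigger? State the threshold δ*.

δ* = 0.2; since δ = 0.94 ≥ 0.2, cooperation can be sustained

Work:
For Grim Trigger:
Cooperate forever: 9/(1-δ)
Defect then punished: 10 + 5·δ/(1-δ)
Need: 9/(1-δ) ≥ 10 + 5·δ/(1-δ)
Solving: δ ≥ (T-R)/(T-P) = (10-9)/(10-5) = 0.2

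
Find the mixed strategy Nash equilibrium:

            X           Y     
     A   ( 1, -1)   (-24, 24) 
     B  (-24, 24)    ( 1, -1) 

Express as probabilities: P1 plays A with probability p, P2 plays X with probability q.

p = 0.5, q = 0.5

Work:
Find probabilities that make opponent indifferent:
P2 chooses q to make P1 indifferent between A and B
P1 chooses p to make P2 indifferent between X and Y
Mixed NE: P1 plays (A: 0.5, B: 0.5), P2 plays (X: 0.5, Y: 0.5)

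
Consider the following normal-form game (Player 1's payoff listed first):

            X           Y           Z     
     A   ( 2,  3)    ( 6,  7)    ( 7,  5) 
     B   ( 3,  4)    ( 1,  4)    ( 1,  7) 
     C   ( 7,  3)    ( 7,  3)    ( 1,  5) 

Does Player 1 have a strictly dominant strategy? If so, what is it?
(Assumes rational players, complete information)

No strictly dominant strategy exists for Player 1

Work:
A strategy strictly dominates another if it gives a strictly higher payoff against every opponent action. Compare each pair of P1's strategies column-by-column:
  A vs B: [2 vs 3, 6 vs 1, 7 vs 1] → A does not strictly dominate B (column X: 2 ≤ 3)
  A vs C: [2 vs 7, 6 vs 7, 7 vs 1] → A does not strictly dominate C (column X: 2 ≤ 7)
  B vs A: [3 vs 2, 1 vs 6, 1 vs 7] → B does not strictly dominate A (column Y: 1 ≤ 6)
  B vs C: [3 vs 7, 1 vs 7, 1 vs 1] → B does not strictly dominate C (column X: 3 ≤ 7)
  C vs A: [7 vs 2, 7 vs 6, 1 vs 7] → C does not strictly dominate A (column Z: 1 ≤ 7)
  C vs B: [7 vs 3, 7 vs 1, 1 vs 1] → C does not strictly dominate B (column Z: 1 ≤ 1)
No single strategy strictly dominates all others → no strictly dominant strategy.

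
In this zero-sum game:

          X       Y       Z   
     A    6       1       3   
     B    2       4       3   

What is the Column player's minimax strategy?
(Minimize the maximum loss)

Column should play Z, value = 3

Work:
Column player minimizes Row's maximum payoff:
Column X: max payoff to Row = 6
Column Y: max payoff to Row = 4
Column Z: max payoff to Row = 3
Minimum is 3, achieved by column Z.
Minimax strategy: Z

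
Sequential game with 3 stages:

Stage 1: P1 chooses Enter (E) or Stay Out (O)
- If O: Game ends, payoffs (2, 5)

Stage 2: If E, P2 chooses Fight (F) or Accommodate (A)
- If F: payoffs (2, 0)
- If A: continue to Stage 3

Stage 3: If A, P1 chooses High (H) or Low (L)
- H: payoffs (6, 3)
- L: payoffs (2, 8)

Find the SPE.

SPE: (E, A, H); Outcome (6, 3)

Work:
Stage 3: P1 chooses H (6 vs 2)
Stage 2: P2: F->0, A->3 (anticipating H). Choose A
Stage 1: P1: O->2, E->6 (anticipating A, H). Choose E
SPE path: E -> A -> H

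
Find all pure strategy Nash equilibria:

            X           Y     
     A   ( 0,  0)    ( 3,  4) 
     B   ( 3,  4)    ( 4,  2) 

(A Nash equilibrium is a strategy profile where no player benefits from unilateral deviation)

Nash equilibrium: (B, X)

Work:
Best responses:
  P1 vs X: payoffs [0, 3] → best response B (payoff 3)
  P1 vs Y: payoffs [3, 4] → best response B (payoff 4)
  P2 vs A: payoffs [0, 4] → best response Y (payoff 4)
  P2 vs B: payoffs [4, 2] → best response X (payoff 4)
Mutual best responses: (B,X) → Nash equilibria.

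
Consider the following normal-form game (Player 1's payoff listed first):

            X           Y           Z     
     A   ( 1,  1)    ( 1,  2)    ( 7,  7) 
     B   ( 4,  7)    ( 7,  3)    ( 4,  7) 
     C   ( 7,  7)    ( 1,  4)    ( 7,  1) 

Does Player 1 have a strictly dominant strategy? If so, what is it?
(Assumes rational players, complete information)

No strictly dominant strategy exists for Player 1

Work:
A strategy strictly dominates another if it gives a strictly higher payoff against every opponent action. Compare each pair of P1's strategies column-by-column:
  A vs B: [1 vs 4, 1 vs 7, 7 vs 4] → A does not strictly dominate B (column X: 1 ≤ 4)
  A vs C: [1 vs 7, 1 vs 1, 7 vs 7] → A does not strictly dominate C (column X: 1 ≤ 7)
  B vs A: [4 vs 1, 7 vs 1, 4 vs 7] → B does not strictly dominate A (column Z: 4 ≤ 7)
  B vs C: [4 vs 7, 7 vs 1, 4 vs 7] → B does not strictly dominate C (column X: 4 ≤ 7)
  C vs A: [7 vs 1, 1 vs 1, 7 vs 7] → C does not strictly dominate A (column Y: 1 ≤ 1)
  C vs B: [7 vs 4, 1 vs 7, 7 vs 4] → C does not strictly dominate B (column Y: 1 ≤ 7)
No single strategy strictly dominates all others → no strictly dominant strategy.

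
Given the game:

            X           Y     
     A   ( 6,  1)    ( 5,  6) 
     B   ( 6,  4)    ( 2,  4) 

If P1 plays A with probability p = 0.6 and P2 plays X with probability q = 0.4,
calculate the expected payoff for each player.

E[P1] = 4.68, E[P2] = 4.0

Work:
E[P1] = p·q·π₁(A,X) + p·(1-q)·π₁(A,Y) + (1-p)·q·π₁(B,X) + (1-p)·(1-q)·π₁(B,Y)
= 0.6·0.4·6 + 0.6·0.6·5 + 0.4·0.4·6 + 0.4·0.6·2
= 4.68

E[P2] = 4.0 (similar calculation)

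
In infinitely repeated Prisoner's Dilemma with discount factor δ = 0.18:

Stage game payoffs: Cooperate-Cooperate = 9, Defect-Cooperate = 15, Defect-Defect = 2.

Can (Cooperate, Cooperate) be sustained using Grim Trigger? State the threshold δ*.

δ* = 0.4615; since δ = 0.18 < 0.4615, cooperation cannot be sustained

Work:
For Grim Trigger:
Cooperate forever: 9/(1-δ)
Defect then punished: 15 + 2·δ/(1-δ)
Need: 9/(1-δ) ≥ 15 + 2·δ/(1-δ)
Solving: δ ≥ (T-R)/(T-P) = (15-9)/(15-2) = 0.4615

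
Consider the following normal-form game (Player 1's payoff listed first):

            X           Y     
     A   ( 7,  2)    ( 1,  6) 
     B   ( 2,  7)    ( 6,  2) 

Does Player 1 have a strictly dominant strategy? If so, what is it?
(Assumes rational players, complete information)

No strictly dominant strategy exists for Player 1

Work:
A strategy strictly dominates another if it gives a strictly higher payoff against every opponent action. Compare each pair of P1's strategies column-by-column:
  A vs B: [7 vs 2, 1 vs 6] → A does not strictly dominate B (column Y: 1 ≤ 6)
  B vs A: [2 vs 7, 6 vs 1] → B does not strictly dominate A (column X: 2 ≤ 7)
No single strategy strictly dominates all others → no strictly dominant strategy.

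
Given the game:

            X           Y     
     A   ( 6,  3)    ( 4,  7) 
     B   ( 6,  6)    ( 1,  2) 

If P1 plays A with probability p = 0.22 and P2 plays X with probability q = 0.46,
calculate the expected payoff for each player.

E[P1] = 3.6564, E[P2] = 4.1304

Work:
E[P1] = p·q·π₁(A,X) + p·(1-q)·π₁(A,Y) + (1-p)·q·π₁(B,X) + (1-p)·(1-q)·π₁(B,Y)
= 0.22·0.46·6 + 0.22·0.54·4 + 0.78·0.46·6 + 0.78·0.54·1
= 3.6564

E[P2] = 4.1304 (similar calculation)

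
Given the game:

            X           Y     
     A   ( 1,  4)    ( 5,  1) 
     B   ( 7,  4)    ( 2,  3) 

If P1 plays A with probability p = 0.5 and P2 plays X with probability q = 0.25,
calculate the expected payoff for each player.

E[P1] = 3.625, E[P2] = 2.5

Work:
E[P1] = p·q·π₁(A,X) + p·(1-q)·π₁(A,Y) + (1-p)·q·π₁(B,X) + (1-p)·(1-q)·π₁(B,Y)
= 0.5·0.25·1 + 0.5·0.75·5 + 0.5·0.25·7 + 0.5·0.75·2
= 3.625

E[P2] = 2.5 (similar calculation)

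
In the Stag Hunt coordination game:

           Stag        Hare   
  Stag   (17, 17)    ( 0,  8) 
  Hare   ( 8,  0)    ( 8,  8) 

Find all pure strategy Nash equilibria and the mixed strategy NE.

Pure NE: (Stag, Stag) and (Hare, Hare); Mixed NE: p = 0.4706, q = 0.4706

Work:
Check pure NE:
(Stag, Stag): (17, 17) - no unilateral deviation beneficial
(Hare, Hare): (8, 8) - no unilateral deviation beneficial
Mixed NE: P1 plays Stag with p = 0.4706, P2 plays Stag with q = 0.4706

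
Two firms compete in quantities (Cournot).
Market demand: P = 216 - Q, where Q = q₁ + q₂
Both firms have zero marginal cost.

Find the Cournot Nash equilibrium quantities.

q₁* = q₂* = 72.0; P* = 72.0

Work:
Profit: π_i = P·q_i = (a - q_i - q_j)·q_i
FOC: ∂π_i/∂q_i = a - 2q_i - q_j = 0
Reaction function: q_i = (216 - q_j)/2
Symmetry: q* = 216/3 = 72.0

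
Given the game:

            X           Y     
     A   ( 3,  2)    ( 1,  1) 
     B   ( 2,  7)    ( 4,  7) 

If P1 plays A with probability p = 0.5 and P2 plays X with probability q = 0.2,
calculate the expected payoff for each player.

E[P1] = 2.5, E[P2] = 4.1

Work:
E[P1] = p·q·π₁(A,X) + p·(1-q)·π₁(A,Y) + (1-p)·q·π₁(B,X) + (1-p)·(1-q)·π₁(B,Y)
= 0.5·0.2·3 + 0.5·0.8·1 + 0.5·0.2·2 + 0.5·0.8·4
= 2.5

E[P2] = 4.1 (similar calculation)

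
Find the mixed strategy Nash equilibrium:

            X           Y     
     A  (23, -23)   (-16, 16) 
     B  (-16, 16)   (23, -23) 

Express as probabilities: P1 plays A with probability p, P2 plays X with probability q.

p = 0.5, q = 0.5

Work:
Find probabilities that make opponent indifferent:
P2 chooses q to make P1 indifferent between A and B
P1 chooses p to make P2 indifferent between X and Y
Mixed NE: P1 plays (A: 0.5, B: 0.5), P2 plays (X: 0.5, Y: 0.5)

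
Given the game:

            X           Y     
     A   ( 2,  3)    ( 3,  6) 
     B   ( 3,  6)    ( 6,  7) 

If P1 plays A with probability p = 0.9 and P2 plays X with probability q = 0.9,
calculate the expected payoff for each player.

E[P1] = 2.22, E[P2] = 3.58

Work:
E[P1] = p·q·π₁(A,X) + p·(1-q)·π₁(A,Y) + (1-p)·q·π₁(B,X) + (1-p)·(1-q)·π₁(B,Y)
= 0.9·0.9·2 + 0.9·0.1·3 + 0.1·0.9·3 + 0.1·0.1·6
= 2.22

E[P2] = 3.58 (similar calculation)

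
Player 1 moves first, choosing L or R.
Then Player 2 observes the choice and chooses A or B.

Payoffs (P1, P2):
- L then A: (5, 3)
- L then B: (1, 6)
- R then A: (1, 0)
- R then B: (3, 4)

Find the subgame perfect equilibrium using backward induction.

P1 plays R, P2 plays B after L and B after R; Payoff (3, 4)

Work:
Backward induction:
After L: P2 chooses B → P1 gets 1
After R: P2 chooses B → P1 gets 3
P1 chooses R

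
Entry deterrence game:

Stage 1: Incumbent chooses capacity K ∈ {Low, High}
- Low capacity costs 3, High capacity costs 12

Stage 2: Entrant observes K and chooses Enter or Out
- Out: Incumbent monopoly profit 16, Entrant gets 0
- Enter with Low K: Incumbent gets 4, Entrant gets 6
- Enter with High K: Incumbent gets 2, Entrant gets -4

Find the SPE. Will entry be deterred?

SPE: (High, Enter|Low, Out|High); Entry deterred. Incumbent net profit = 4

Work:
After Low K: Entrant enters (6 > 0)
After High K: Entrant stays out (-4 < 0)
Incumbent: Low → 4−3=1, High → 16−12=4
Incumbent chooses High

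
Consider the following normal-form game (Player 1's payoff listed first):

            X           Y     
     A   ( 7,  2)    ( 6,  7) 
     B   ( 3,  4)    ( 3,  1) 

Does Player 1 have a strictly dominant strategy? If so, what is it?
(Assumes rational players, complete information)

Yes, Player 1's strictly dominant strategy is A

Work:
A strategy strictly dominates another if it gives a strictly higher payoff against every opponent action. Compare each pair of P1's strategies column-by-column:
  A vs B: [7 vs 3, 6 vs 3] → A strictly dominates B
  B vs A: [3 vs 7, 3 vs 6] → B does not strictly dominate A (column X: 3 ≤ 7)
A strictly dominates every other strategy → strictly dominant.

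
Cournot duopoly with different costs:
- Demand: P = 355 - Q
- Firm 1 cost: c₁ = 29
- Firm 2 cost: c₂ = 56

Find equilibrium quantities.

q₁* = 117.67, q₂* = 90.67

Work:
Reaction: q₁ = (355 - 29 - q₂)/2
Reaction: q₂ = (355 - 56 - q₁)/2
Solve simultaneously:
q₁* = (355 - 2×29 + 56)/3 = 117.67
q₂* = (355 - 2×56 + 29)/3 = 90.67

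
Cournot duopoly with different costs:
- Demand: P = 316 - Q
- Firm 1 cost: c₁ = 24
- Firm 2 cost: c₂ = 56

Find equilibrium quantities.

q₁* = 108.0, q₂* = 76.0

Work:
Reaction: q₁ = (316 - 24 - q₂)/2
Reaction: q₂ = (316 - 56 - q₁)/2
Solve simultaneously:
q₁* = (316 - 2×24 + 56)/3 = 108.0
q₂* = (316 - 2×56 + 24)/3 = 76.0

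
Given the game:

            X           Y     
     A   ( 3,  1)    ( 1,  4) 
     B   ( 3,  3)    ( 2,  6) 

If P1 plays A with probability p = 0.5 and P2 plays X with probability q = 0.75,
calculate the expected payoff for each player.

E[P1] = 2.625, E[P2] = 2.75

Work:
E[P1] = p·q·π₁(A,X) + p·(1-q)·π₁(A,Y) + (1-p)·q·π₁(B,X) + (1-p)·(1-q)·π₁(B,Y)
= 0.5·0.75·3 + 0.5·0.25·1 + 0.5·0.75·3 + 0.5·0.25·2
= 2.625

E[P2] = 2.75 (similar calculation)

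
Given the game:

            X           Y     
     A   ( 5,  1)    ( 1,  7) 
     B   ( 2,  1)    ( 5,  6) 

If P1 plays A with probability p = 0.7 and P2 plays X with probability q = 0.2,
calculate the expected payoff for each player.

E[P1] = 2.58, E[P2] = 5.56

Work:
E[P1] = p·q·π₁(A,X) + p·(1-q)·π₁(A,Y) + (1-p)·q·π₁(B,X) + (1-p)·(1-q)·π₁(B,Y)
= 0.7·0.2·5 + 0.7·0.8·1 + 0.3·0.2·2 + 0.3·0.8·5
= 2.58

E[P2] = 5.56 (similar calculation)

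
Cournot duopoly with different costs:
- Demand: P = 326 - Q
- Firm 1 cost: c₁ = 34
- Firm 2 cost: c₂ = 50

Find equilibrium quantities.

q₁* = 102.67, q₂* = 86.67

Work:
Reaction: q₁ = (326 - 34 - q₂)/2
Reaction: q₂ = (326 - 50 - q₁)/2
Solve simultaneously:
q₁* = (326 - 2×34 + 50)/3 = 102.67
q₂* = (326 - 2×50 + 34)/3 = 86.67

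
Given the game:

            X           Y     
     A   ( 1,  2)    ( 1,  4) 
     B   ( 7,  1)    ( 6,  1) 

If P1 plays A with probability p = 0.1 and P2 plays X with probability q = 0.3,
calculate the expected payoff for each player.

E[P1] = 5.77, E[P2] = 1.24

Work:
E[P1] = p·q·π₁(A,X) + p·(1-q)·π₁(A,Y) + (1-p)·q·π₁(B,X) + (1-p)·(1-q)·π₁(B,Y)
= 0.1·0.3·1 + 0.1·0.7·1 + 0.9·0.3·7 + 0.9·0.7·6
= 5.77

E[P2] = 1.24 (similar calculation)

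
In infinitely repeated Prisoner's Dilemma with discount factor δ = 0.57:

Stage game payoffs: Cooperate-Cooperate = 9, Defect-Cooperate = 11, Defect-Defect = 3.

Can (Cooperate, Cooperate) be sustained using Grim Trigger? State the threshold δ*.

δ* = 0.25; since δ = 0.57 ≥ 0.25, cooperation can be sustained

Work:
For Grim Trigger:
Cooperate forever: 9/(1-δ)
Defect then punished: 11 + 3·δ/(1-δ)
Need: 9/(1-δ) ≥ 11 + 3·δ/(1-δ)
Solving: δ ≥ (T-R)/(T-P) = (11-9)/(11-3) = 0.25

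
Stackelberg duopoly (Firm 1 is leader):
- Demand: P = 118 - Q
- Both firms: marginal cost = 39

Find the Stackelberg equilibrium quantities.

q₁* (leader) = 39.5, q₂* (follower) = 19.75

Work:
Follower's reaction: q₂ = (a - c - q₁)/2
Leader substitutes: π₁ = q₁·(a - q₁ - (a-c-q₁)/2 - c)
FOC: q₁* = (118 - 39)/2 = 39.50
Then: q₂* = (118 - 39 - 39.5)/2 = 19.75
Leader has first-mover advantage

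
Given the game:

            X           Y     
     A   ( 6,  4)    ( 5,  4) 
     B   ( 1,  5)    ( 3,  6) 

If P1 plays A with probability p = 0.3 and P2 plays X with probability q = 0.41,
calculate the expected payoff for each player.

E[P1] = 3.149, E[P2] = 5.113

Work:
E[P1] = p·q·π₁(A,X) + p·(1-q)·π₁(A,Y) + (1-p)·q·π₁(B,X) + (1-p)·(1-q)·π₁(B,Y)
= 0.3·0.41·6 + 0.3·0.59·5 + 0.7·0.41·1 + 0.7·0.59·3
= 3.149

E[P2] = 5.113 (similar calculation)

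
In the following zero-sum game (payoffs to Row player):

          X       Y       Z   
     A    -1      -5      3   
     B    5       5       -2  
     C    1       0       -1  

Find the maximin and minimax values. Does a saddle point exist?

Maximin = -1, Minimax = 3, Saddle: False

Work:
Row minimums: [-5, -2, -1] → maximin = -1
Column maximums: [5, 5, 3] → minimax = 3
No saddle point (maximin ≠ minimax). Mixed strategy needed.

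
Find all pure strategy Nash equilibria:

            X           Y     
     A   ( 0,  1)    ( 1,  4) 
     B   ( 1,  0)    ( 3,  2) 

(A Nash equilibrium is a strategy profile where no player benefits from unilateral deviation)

Nash equilibrium: (B, Y)

Work:
Best responses:
  P1 vs X: payoffs [0, 1] → best response B (payoff 1)
  P1 vs Y: payoffs [1, 3] → best response B (payoff 3)
  P2 vs A: payoffs [1, 4] → best response Y (payoff 4)
  P2 vs B: payoffs [0, 2] → best response Y (payoff 2)
Mutual best responses: (B,Y) → Nash equilibria.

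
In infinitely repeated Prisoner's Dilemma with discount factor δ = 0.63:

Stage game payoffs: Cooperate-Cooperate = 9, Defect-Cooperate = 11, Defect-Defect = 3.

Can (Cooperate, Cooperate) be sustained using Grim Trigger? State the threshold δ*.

δ* = 0.25; since δ = 0.63 ≥ 0.25, cooperation can be sustained

Work:
For Grim Trigger:
Cooperate forever: 9/(1-δ)
Defect then punished: 11 + 3·δ/(1-δ)
Need: 9/(1-δ) ≥ 11 + 3·δ/(1-δ)
Solving: δ ≥ (T-R)/(T-P) = (11-9)/(11-3) = 0.25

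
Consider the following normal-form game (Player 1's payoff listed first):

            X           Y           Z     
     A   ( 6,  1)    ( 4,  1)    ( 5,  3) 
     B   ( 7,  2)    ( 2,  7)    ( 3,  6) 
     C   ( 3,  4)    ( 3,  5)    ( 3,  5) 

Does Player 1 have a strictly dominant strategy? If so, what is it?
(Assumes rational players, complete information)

No strictly dominant strategy exists for Player 1

Work:
A strategy strictly dominates another if it gives a strictly higher payoff against every opponent action. Compare each pair of P1's strategies column-by-column:
  A vs B: [6 vs 7, 4 vs 2, 5 vs 3] → A does not strictly dominate B (column X: 6 ≤ 7)
  A vs C: [6 vs 3, 4 vs 3, 5 vs 3] → A strictly dominates C
  B vs A: [7 vs 6, 2 vs 4, 3 vs 5] → B does not strictly dominate A (column Y: 2 ≤ 4)
  B vs C: [7 vs 3, 2 vs 3, 3 vs 3] → B does not strictly dominate C (column Y: 2 ≤ 3)
  C vs A: [3 vs 6, 3 vs 4, 3 vs 5] → C does not strictly dominate A (column X: 3 ≤ 6)
  C vs B: [3 vs 7, 3 vs 2, 3 vs 3] → C does not strictly dominate B (column X: 3 ≤ 7)
No single strategy strictly dominates all others → no strictly dominant strategy.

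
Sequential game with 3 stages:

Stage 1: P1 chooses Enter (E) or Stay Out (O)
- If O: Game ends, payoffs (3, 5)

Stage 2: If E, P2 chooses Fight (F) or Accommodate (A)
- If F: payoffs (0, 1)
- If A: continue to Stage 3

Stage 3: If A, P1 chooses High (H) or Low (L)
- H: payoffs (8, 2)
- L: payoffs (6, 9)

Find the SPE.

SPE: (E, A, H); Outcome (8, 2)

Work:
Stage 3: P1 chooses H (8 vs 6)
Stage 2: P2: F->1, A->2 (anticipating H). Choose A
Stage 1: P1: O->3, E->8 (anticipating A, H). Choose E
SPE path: E -> A -> H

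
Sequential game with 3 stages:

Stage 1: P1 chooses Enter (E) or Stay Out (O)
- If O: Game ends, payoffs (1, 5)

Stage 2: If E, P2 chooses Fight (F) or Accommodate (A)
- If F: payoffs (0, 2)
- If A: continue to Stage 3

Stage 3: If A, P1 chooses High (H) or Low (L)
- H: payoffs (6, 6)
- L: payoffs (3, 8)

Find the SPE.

SPE: (E, A, H); Outcome (6, 6)

Work:
Stage 3: P1 chooses H (6 vs 3)
Stage 2: P2: F->2, A->6 (anticipating H). Choose A
Stage 1: P1: O->1, E->6 (anticipating A, H). Choose E
SPE path: E -> A -> H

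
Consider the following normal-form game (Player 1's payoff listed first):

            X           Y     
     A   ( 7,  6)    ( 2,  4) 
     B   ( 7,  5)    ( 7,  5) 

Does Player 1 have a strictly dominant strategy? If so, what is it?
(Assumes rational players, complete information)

No strictly dominant strategy exists for Player 1

Work:
A strategy strictly dominates another if it gives a strictly higher payoff against every opponent action. Compare each pair of P1's strategies column-by-column:
  A vs B: [7 vs 7, 2 vs 7] → A does not strictly dominate B (column X: 7 ≤ 7)
  B vs A: [7 vs 7, 7 vs 2] → B does not strictly dominate A (column X: 7 ≤ 7)
No single strategy strictly dominates all others → no strictly dominant strategy.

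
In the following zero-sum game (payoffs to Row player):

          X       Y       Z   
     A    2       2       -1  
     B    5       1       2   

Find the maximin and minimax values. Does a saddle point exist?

Maximin = 1, Minimax = 2, Saddle: False

Work:
Row minimums: [-1, 1] → maximin = 1
Column maximums: [5, 2, 2] → minimax = 2
No saddle point (maximin ≠ minimax). Mixed strategy needed.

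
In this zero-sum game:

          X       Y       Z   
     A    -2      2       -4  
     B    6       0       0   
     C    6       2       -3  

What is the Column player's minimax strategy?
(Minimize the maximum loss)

Column should play Z, value = 0

Work:
Column player minimizes Row's maximum payoff:
Column X: max payoff to Row = 6
Column Y: max payoff to Row = 2
Column Z: max payoff to Row = 0
Minimum is 0, achieved by column Z.
Minimax strategy: Z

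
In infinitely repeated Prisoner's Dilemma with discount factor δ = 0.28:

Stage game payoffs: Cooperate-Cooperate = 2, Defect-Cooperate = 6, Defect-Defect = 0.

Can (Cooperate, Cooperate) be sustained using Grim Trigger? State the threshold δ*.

δ* = 0.6667; since δ = 0.28 < 0.6667, cooperation cannot be sustained

Work:
For Grim Trigger:
Cooperate forever: 2/(1-δ)
Defect then punished: 6 + 0·δ/(1-δ)
Need: 2/(1-δ) ≥ 6 + 0·δ/(1-δ)
Solving: δ ≥ (T-R)/(T-P) = (6-2)/(6-0) = 0.6667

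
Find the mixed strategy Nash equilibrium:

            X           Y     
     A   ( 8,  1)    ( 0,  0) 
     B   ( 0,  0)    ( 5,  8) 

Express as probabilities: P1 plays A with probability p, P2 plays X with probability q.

p = 0.8889, q = 0.3846

Work:
Find probabilities that make opponent indifferent:
P2 chooses q to make P1 indifferent between A and B
P1 chooses p to make P2 indifferent between X and Y
Mixed NE: P1 plays (A: 0.8889, B: 0.1111), P2 plays (X: 0.3846, Y: 0.6154)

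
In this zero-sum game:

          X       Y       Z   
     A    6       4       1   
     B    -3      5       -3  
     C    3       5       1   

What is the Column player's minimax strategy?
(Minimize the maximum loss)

Column should play Z, value = 1

Work:
Column player minimizes Row's maximum payoff:
Column X: max payoff to Row = 6
Column Y: max payoff to Row = 5
Column Z: max payoff to Row = 1
Minimum is 1, achieved by column Z.
Minimax strategy: Z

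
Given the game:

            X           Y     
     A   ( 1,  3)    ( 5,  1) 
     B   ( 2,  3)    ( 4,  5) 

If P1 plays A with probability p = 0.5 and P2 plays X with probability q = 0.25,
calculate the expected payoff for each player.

E[P1] = 3.75, E[P2] = 3.0

Work:
E[P1] = p·q·π₁(A,X) + p·(1-q)·π₁(A,Y) + (1-p)·q·π₁(B,X) + (1-p)·(1-q)·π₁(B,Y)
= 0.5·0.25·1 + 0.5·0.75·5 + 0.5·0.25·2 + 0.5·0.75·4
= 3.75

E[P2] = 3.0 (similar calculation)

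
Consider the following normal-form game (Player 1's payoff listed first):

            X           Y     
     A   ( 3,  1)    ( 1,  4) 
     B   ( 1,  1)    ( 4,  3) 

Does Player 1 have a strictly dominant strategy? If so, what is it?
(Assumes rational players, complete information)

No strictly dominant strategy exists for Player 1

Work:
A strategy strictly dominates another if it gives a strictly higher payoff against every opponent action. Compare each pair of P1's strategies column-by-column:
  A vs B: [3 vs 1, 1 vs 4] → A does not strictly dominate B (column Y: 1 ≤ 4)
  B vs A: [1 vs 3, 4 vs 1] → B does not strictly dominate A (column X: 1 ≤ 3)
No single strategy strictly dominates all others → no strictly dominant strategy.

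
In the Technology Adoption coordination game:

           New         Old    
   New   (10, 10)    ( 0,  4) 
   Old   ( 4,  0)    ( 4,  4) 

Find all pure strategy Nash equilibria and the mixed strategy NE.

Pure NE: (New, New) and (Old, Old); Mixed NE: p = 0.4, q = 0.4

Work:
Check pure NE:
(New, New): (10, 10) - no unilateral deviation beneficial
(Old, Old): (4, 4) - no unilateral deviation beneficial
Mixed NE: P1 plays New with p = 0.4, P2 plays New with q = 0.4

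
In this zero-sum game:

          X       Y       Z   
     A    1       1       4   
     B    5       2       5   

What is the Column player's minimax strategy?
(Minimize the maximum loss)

Column should play Y, value = 2

Work:
Column player minimizes Row's maximum payoff:
Column X: max payoff to Row = 5
Column Y: max payoff to Row = 2
Column Z: max payoff to Row = 5
Minimum is 2, achieved by column Y.
Minimax strategy: Y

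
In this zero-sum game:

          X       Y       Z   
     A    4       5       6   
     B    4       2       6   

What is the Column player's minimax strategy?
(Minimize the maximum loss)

Column should play X, value = 4

Work:
Column player minimizes Row's maximum payoff:
Column X: max payoff to Row = 4
Column Y: max payoff to Row = 5
Column Z: max payoff to Row = 6
Minimum is 4, achieved by column X.
Minimax strategy: X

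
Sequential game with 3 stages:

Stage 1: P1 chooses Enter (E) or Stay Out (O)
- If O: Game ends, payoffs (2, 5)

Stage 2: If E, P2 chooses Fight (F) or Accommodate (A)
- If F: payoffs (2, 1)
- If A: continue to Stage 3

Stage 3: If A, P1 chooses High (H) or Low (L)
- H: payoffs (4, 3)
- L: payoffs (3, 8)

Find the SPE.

SPE: (E, A, H); Outcome (4, 3)

Work:
Stage 3: P1 chooses H (4 vs 3)
Stage 2: P2: F->1, A->3 (anticipating H). Choose A
Stage 1: P1: O->2, E->4 (anticipating A, H). Choose E
SPE path: E -> A -> H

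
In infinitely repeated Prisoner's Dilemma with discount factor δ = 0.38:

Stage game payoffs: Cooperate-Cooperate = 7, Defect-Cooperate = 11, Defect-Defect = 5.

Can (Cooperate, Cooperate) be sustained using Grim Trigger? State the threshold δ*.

δ* = 0.6667; since δ = 0.38 < 0.6667, cooperation cannot be sustained

Work:
For Grim Trigger:
Cooperate forever: 7/(1-δ)
Defect then punished: 11 + 5·δ/(1-δ)
Need: 7/(1-δ) ≥ 11 + 5·δ/(1-δ)
Solving: δ ≥ (T-R)/(T-P) = (11-7)/(11-5) = 0.6667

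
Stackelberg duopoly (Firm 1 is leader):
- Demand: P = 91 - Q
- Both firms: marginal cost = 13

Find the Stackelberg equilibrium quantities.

q₁* (leader) = 39.0, q₂* (follower) = 19.5

Work:
Follower's reaction: q₂ = (a - c - q₁)/2
Leader substitutes: π₁ = q₁·(a - q₁ - (a-c-q₁)/2 - c)
FOC: q₁* = (91 - 13)/2 = 39.00
Then: q₂* = (91 - 13 - 39.0)/2 = 19.50
Leader has first-mover advantage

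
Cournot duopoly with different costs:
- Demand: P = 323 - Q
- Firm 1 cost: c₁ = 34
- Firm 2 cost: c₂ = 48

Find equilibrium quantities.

q₁* = 101.0, q₂* = 87.0

Work:
Reaction: q₁ = (323 - 34 - q₂)/2
Reaction: q₂ = (323 - 48 - q₁)/2
Solve simultaneously:
q₁* = (323 - 2×34 + 48)/3 = 101.0
q₂* = (323 - 2×48 + 34)/3 = 87.0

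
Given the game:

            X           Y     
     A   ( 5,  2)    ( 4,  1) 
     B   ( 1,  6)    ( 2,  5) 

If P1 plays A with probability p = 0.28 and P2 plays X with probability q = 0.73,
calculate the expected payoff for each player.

E[P1] = 2.2388, E[P2] = 4.61

Work:
E[P1] = p·q·π₁(A,X) + p·(1-q)·π₁(A,Y) + (1-p)·q·π₁(B,X) + (1-p)·(1-q)·π₁(B,Y)
= 0.28·0.73·5 + 0.28·0.27·4 + 0.72·0.73·1 + 0.72·0.27·2
= 2.2388

E[P2] = 4.61 (similar calculation)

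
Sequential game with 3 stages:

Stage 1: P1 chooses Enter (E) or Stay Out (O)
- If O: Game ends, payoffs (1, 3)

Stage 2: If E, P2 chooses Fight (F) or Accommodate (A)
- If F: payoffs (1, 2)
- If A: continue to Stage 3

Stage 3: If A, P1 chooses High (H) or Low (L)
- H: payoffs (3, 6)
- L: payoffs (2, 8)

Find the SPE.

SPE: (E, A, H); Outcome (3, 6)

Work:
Stage 3: P1 chooses H (3 vs 2)
Stage 2: P2: F->2, A->6 (anticipating H). Choose A
Stage 1: P1: O->1, E->3 (anticipating A, H). Choose E
SPE path: E -> A -> H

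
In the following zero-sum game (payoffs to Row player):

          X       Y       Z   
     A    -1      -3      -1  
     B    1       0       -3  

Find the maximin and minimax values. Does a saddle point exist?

Maximin = -3, Minimax = -1, Saddle: False

Work:
Row minimums: [-3, -3] → maximin = -3
Column maximums: [1, 0, -1] → minimax = -1
No saddle point (maximin ≠ minimax). Mixed strategy needed.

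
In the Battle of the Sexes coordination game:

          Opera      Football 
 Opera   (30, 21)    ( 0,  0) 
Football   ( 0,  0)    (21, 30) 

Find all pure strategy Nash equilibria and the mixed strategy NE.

Pure NE: (Opera, Opera) and (Football, Football); Mixed NE: p = 0.5882, q = 0.4118

Work:
Check pure NE:
(Opera, Opera): (30, 21) - no unilateral deviation beneficial
(Football, Football): (21, 30) - no unilateral deviation beneficial
Mixed NE: P1 plays Opera with p = 0.5882, P2 plays Opera with q = 0.4118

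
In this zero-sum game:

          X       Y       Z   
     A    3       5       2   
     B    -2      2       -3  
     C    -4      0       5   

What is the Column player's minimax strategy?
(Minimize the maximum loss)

Column should play X, value = 3

Work:
Column player minimizes Row's maximum payoff:
Column X: max payoff to Row = 3
Column Y: max payoff to Row = 5
Column Z: max payoff to Row = 5
Minimum is 3, achieved by column X.
Minimax strategy: X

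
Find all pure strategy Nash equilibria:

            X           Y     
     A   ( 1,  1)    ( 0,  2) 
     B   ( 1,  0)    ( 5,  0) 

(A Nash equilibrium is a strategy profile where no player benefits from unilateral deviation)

Nash equilibrium: (B, X), (B, Y)

Work:
Best responses:
  P1 vs X: payoffs [1, 1] → best response A/B (payoff 1)
  P1 vs Y: payoffs [0, 5] → best response B (payoff 5)
  P2 vs A: payoffs [1, 2] → best response Y (payoff 2)
  P2 vs B: payoffs [0, 0] → best response X/Y (payoff 0)
Mutual best responses: (B,X), (B,Y) → Nash equilibria.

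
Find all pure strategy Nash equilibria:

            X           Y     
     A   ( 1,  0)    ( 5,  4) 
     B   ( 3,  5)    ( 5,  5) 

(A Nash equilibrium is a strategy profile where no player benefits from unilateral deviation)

Nash equilibrium: (A, Y), (B, X), (B, Y)

Work:
Best responses:
  P1 vs X: payoffs [1, 3] → best response B (payoff 3)
  P1 vs Y: payoffs [5, 5] → best response A/B (payoff 5)
  P2 vs A: payoffs [0, 4] → best response Y (payoff 4)
  P2 vs B: payoffs [5, 5] → best response X/Y (payoff 5)
Mutual best responses: (A,Y), (B,X), (B,Y) → Nash equilibria.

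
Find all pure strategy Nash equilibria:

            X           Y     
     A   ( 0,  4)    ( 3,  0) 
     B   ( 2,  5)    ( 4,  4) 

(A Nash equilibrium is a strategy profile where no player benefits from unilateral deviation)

Nash equilibrium: (B, X)

Work:
Best responses:
  P1 vs X: payoffs [0, 2] → best response B (payoff 2)
  P1 vs Y: payoffs [3, 4] → best response B (payoff 4)
  P2 vs A: payoffs [4, 0] → best response X (payoff 4)
  P2 vs B: payoffs [5, 4] → best response X (payoff 5)
Mutual best responses: (B,X) → Nash equilibria.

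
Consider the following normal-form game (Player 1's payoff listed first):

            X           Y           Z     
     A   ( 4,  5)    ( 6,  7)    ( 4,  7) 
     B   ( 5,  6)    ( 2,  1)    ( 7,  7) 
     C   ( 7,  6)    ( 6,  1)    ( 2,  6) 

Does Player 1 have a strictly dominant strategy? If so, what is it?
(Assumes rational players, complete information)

No strictly dominant strategy exists for Player 1

Work:
A strategy strictly dominates another if it gives a strictly higher payoff against every opponent action. Compare each pair of P1's strategies column-by-column:
  A vs B: [4 vs 5, 6 vs 2, 4 vs 7] → A does not strictly dominate B (column X: 4 ≤ 5)
  A vs C: [4 vs 7, 6 vs 6, 4 vs 2] → A does not strictly dominate C (column X: 4 ≤ 7)
  B vs A: [5 vs 4, 2 vs 6, 7 vs 4] → B does not strictly dominate A (column Y: 2 ≤ 6)
  B vs C: [5 vs 7, 2 vs 6, 7 vs 2] → B does not strictly dominate C (column X: 5 ≤ 7)
  C vs A: [7 vs 4, 6 vs 6, 2 vs 4] → C does not strictly dominate A (column Y: 6 ≤ 6)
  C vs B: [7 vs 5, 6 vs 2, 2 vs 7] → C does not strictly dominate B (column Z: 2 ≤ 7)
No single strategy strictly dominates all others → no strictly dominant strategy.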